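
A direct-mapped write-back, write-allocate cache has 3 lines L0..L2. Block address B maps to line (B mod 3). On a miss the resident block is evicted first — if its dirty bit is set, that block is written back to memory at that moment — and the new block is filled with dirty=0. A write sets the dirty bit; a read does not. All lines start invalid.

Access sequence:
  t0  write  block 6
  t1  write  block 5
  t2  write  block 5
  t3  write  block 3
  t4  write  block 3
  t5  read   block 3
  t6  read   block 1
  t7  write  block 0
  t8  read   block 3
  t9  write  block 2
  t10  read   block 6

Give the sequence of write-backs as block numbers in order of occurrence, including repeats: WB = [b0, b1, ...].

WB = [6, 3, 0, 5]

0: W B6 -> L0 miss  d=D]
1: W B5 -> L2 miss  d=D]
2: W B5 -> L2 hit  d=D]
3: W B3 -> L0 miss wb->B6  d=D]
4: W B3 -> L0 hit  d=D]
5: R B3 -> L0 hit  d=D]
6: R B1 -> L1 miss  d=-]
7: W B0 -> L0 miss wb->B3  d=D]
8: R B3 -> L0 miss wb->B0  d=-]
9: W B2 -> L2 miss wb->B5  d=D]
10: R B6 -> L0 miss  d=-]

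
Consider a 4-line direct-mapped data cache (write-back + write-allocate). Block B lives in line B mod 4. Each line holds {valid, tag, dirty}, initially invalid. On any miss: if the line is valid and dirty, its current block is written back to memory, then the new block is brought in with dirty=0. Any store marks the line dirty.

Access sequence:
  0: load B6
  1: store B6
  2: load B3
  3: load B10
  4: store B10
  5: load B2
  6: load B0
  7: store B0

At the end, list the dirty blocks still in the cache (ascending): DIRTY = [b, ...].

DIRTY = [0]

  0 | R B6 → L2 miss [-]
  1 | W B6 → L2 hit [D]
  2 | R B3 → L3 miss [-]
  3 | R B10 → L2 miss wb→B6 [-]
  4 | W B10 → L2 hit [D]
  5 | R B2 → L2 miss wb→B10 [-]
  6 | R B0 → L0 miss [-]
  7 | W B0 → L0 hit [D]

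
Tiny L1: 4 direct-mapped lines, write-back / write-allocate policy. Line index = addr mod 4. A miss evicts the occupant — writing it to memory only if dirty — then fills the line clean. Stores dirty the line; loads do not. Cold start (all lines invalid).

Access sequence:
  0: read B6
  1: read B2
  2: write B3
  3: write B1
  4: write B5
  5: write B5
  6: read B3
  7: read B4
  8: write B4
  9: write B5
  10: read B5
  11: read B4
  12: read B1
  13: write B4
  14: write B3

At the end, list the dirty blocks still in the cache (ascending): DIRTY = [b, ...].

DIRTY = [3, 4]

0: R B6 → L2 miss [-]
1: R B2 → L2 miss [-]
2: W B3 → L3 miss [D]
3: W B1 → L1 miss [D]
4: W B5 → L1 miss wb→B1 [D]
5: W B5 → L1 hit [D]
6: R B3 → L3 hit [D]
7: R B4 → L0 miss [-]
8: W B4 → L0 hit [D]
9: W B5 → L1 hit [D]
10: R B5 → L1 hit [D]
11: R B4 → L0 hit [D]
12: R B1 → L1 miss wb→B5 [-]
13: W B4 → L0 hit [D]
14: W B3 → L3 hit [D]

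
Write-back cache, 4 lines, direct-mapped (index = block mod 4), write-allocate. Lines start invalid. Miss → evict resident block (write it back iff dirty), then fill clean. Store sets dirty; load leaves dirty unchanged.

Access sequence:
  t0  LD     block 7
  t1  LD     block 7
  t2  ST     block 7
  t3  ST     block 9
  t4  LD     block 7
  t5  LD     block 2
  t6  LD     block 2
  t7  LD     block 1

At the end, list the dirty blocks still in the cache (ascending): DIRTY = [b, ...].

  0 | R B7 → L3 miss [-]
  1 | R B7 → L3 hit [-]
  2 | W B7 → L3 hit [D]
  3 | W B9 → L1 miss [D]
  4 | R B7 → L3 hit [D]
  5 | R B2 → L2 miss [-]
  6 | R B2 → L2 hit [-]
  7 | R B1 → L1 miss wb→B9 [-]

DIRTY = [7]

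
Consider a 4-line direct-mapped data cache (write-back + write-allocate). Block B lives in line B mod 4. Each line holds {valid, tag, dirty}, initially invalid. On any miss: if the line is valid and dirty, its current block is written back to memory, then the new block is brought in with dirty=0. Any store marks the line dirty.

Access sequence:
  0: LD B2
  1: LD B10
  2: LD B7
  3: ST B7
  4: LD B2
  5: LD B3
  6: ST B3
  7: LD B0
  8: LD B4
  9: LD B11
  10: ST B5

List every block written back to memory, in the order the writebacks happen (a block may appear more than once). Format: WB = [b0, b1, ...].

WB = [7, 3]

0: R B2 -> L2 miss  d=-]
1: R B10 -> L2 miss  d=-]
2: R B7 -> L3 miss  d=-]
3: W B7 -> L3 hit  d=D]
4: R B2 -> L2 miss  d=-]
5: R B3 -> L3 miss wb->B7  d=-]
6: W B3 -> L3 hit  d=D]
7: R B0 -> L0 miss  d=-]
8: R B4 -> L0 miss  d=-]
9: R B11 -> L3 miss wb->B3  d=-]
10: W B5 -> L1 miss  d=D]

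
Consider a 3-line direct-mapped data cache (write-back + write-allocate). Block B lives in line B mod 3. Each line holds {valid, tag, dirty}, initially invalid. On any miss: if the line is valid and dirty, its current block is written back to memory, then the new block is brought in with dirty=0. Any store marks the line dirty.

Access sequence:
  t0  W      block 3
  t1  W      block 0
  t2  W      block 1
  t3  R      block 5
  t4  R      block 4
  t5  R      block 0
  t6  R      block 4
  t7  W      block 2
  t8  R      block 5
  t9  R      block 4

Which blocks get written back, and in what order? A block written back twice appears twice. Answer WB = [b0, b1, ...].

  0 | W B3 → L0 miss [D]
  1 | W B0 → L0 miss wb→B3 [D]
  2 | W B1 → L1 miss [D]
  3 | R B5 → L2 miss [-]
  4 | R B4 → L1 miss wb→B1 [-]
  5 | R B0 → L0 hit [D]
  6 | R B4 → L1 hit [-]
  7 | W B2 → L2 miss [D]
  8 | R B5 → L2 miss wb→B2 [-]
  9 | R B4 → L1 hit [-]

WB = [3, 1, 2]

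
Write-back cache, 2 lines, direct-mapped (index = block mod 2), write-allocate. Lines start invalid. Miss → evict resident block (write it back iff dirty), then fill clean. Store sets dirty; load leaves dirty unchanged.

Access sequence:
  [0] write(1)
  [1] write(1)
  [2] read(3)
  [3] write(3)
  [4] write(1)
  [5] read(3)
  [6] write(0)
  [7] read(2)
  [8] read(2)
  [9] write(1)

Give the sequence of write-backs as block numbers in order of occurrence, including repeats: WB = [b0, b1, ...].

WB = [1, 3, 1, 0]

  0 | W B1 → L1 miss [D]
  1 | W B1 → L1 hit [D]
  2 | R B3 → L1 miss wb→B1 [-]
  3 | W B3 → L1 hit [D]
  4 | W B1 → L1 miss wb→B3 [D]
  5 | R B3 → L1 miss wb→B1 [-]
  6 | W B0 → L0 miss [D]
  7 | R B2 → L0 miss wb→B0 [-]
  8 | R B2 → L0 hit [-]
  9 | W B1 → L1 miss [D]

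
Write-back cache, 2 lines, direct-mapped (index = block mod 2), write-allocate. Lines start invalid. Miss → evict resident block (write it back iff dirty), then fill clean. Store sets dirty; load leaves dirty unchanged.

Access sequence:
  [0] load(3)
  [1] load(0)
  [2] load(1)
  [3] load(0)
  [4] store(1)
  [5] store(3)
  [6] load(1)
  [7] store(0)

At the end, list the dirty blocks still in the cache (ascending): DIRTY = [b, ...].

DIRTY = [0]

0: R B3 → L1 miss [-]
1: R B0 → L0 miss [-]
2: R B1 → L1 miss [-]
3: R B0 → L0 hit [-]
4: W B1 → L1 hit [D]
5: W B3 → L1 miss wb→B1 [D]
6: R B1 → L1 miss wb→B3 [-]
7: W B0 → L0 hit [D]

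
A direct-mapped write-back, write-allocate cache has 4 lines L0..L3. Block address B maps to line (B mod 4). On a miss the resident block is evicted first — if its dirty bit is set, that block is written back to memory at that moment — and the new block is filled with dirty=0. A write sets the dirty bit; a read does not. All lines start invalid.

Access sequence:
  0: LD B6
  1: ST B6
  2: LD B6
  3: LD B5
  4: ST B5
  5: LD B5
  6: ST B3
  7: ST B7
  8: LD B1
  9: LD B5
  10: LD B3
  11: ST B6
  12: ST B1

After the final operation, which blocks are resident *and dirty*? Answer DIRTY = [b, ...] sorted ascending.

DIRTY = [1, 6]

0: R B6 → L2 miss [-]
1: W B6 → L2 hit [D]
2: R B6 → L2 hit [D]
3: R B5 → L1 miss [-]
4: W B5 → L1 hit [D]
5: R B5 → L1 hit [D]
6: W B3 → L3 miss [D]
7: W B7 → L3 miss wb→B3 [D]
8: R B1 → L1 miss wb→B5 [-]
9: R B5 → L1 miss [-]
10: R B3 → L3 miss wb→B7 [-]
11: W B6 → L2 hit [D]
12: W B1 → L1 miss [D]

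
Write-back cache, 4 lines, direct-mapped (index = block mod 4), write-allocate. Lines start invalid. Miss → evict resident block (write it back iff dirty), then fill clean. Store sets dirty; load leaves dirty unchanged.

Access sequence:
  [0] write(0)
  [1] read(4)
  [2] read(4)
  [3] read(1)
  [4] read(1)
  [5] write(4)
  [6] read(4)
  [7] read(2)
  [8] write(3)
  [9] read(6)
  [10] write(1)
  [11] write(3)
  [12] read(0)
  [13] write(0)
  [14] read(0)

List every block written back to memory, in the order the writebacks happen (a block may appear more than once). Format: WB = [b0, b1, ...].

WB = [0, 4]

  0 | W B0 → L0 miss [D]
  1 | R B4 → L0 miss wb→B0 [-]
  2 | R B4 → L0 hit [-]
  3 | R B1 → L1 miss [-]
  4 | R B1 → L1 hit [-]
  5 | W B4 → L0 hit [D]
  6 | R B4 → L0 hit [D]
  7 | R B2 → L2 miss [-]
  8 | W B3 → L3 miss [D]
  9 | R B6 → L2 miss [-]
  10 | W B1 → L1 hit [D]
  11 | W B3 → L3 hit [D]
  12 | R B0 → L0 miss wb→B4 [-]
  13 | W B0 → L0 hit [D]
  14 | R B0 → L0 hit [D]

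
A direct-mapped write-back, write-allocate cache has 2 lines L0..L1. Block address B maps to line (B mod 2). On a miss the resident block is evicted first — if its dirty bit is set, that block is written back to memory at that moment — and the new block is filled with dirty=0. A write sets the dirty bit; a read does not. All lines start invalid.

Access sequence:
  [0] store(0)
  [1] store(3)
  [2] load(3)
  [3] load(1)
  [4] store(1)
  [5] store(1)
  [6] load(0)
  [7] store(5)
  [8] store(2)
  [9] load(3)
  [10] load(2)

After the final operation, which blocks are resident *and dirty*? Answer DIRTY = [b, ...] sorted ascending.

DIRTY = [2]

  0 | W B0 → L0 miss [D]
  1 | W B3 → L1 miss [D]
  2 | R B3 → L1 hit [D]
  3 | R B1 → L1 miss wb→B3 [-]
  4 | W B1 → L1 hit [D]
  5 | W B1 → L1 hit [D]
  6 | R B0 → L0 hit [D]
  7 | W B5 → L1 miss wb→B1 [D]
  8 | W B2 → L0 miss wb→B0 [D]
  9 | R B3 → L1 miss wb→B5 [-]
  10 | R B2 → L0 hit [D]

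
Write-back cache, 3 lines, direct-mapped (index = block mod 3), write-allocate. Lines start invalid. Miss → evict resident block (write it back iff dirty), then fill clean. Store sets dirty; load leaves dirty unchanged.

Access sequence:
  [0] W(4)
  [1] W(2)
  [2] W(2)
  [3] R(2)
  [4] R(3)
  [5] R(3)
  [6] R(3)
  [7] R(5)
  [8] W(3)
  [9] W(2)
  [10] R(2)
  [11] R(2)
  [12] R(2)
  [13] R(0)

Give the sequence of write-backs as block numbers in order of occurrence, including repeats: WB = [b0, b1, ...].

WB = [2, 3]

0: W B4 → L1 miss [D]
1: W B2 → L2 miss [D]
2: W B2 → L2 hit [D]
3: R B2 → L2 hit [D]
4: R B3 → L0 miss [-]
5: R B3 → L0 hit [-]
6: R B3 → L0 hit [-]
7: R B5 → L2 miss wb→B2 [-]
8: W B3 → L0 hit [D]
9: W B2 → L2 miss [D]
10: R B2 → L2 hit [D]
11: R B2 → L2 hit [D]
12: R B2 → L2 hit [D]
13: R B0 → L0 miss wb→B3 [-]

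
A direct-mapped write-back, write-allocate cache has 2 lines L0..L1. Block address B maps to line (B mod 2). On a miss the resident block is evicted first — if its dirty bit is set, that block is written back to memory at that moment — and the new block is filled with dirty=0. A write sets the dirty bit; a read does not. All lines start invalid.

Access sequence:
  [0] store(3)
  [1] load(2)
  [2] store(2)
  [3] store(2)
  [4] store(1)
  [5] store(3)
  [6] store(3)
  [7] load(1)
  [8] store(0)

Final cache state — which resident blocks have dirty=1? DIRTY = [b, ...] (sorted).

DIRTY = [0]

0: W B3 -> L1 miss  d=D]
1: R B2 -> L0 miss  d=-]
2: W B2 -> L0 hit  d=D]
3: W B2 -> L0 hit  d=D]
4: W B1 -> L1 miss wb->B3  d=D]
5: W B3 -> L1 miss wb->B1  d=D]
6: W B3 -> L1 hit  d=D]
7: R B1 -> L1 miss wb->B3  d=-]
8: W B0 -> L0 miss wb->B2  d=D]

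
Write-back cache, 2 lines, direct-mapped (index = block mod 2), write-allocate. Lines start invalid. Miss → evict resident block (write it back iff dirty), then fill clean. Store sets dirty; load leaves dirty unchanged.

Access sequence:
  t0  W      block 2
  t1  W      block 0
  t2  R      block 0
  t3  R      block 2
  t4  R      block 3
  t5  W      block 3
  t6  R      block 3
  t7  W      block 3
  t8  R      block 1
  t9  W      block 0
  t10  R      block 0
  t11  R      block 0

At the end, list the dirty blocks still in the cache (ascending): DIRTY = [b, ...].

0: W B2 → L0 miss [D]
1: W B0 → L0 miss wb→B2 [D]
2: R B0 → L0 hit [D]
3: R B2 → L0 miss wb→B0 [-]
4: R B3 → L1 miss [-]
5: W B3 → L1 hit [D]
6: R B3 → L1 hit [D]
7: W B3 → L1 hit [D]
8: R B1 → L1 miss wb→B3 [-]
9: W B0 → L0 miss [D]
10: R B0 → L0 hit [D]
11: R B0 → L0 hit [D]

DIRTY = [0]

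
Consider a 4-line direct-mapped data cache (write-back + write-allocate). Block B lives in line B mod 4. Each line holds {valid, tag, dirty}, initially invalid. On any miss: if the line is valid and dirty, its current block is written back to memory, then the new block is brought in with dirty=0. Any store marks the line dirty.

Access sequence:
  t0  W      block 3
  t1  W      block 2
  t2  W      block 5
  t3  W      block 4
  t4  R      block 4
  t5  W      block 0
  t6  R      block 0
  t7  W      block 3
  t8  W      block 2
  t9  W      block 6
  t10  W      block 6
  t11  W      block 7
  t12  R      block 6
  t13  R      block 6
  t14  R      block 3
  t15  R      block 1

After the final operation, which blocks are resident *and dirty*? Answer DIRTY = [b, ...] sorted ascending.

DIRTY = [0, 6]

0: W B3 → L3 miss [D]
1: W B2 → L2 miss [D]
2: W B5 → L1 miss [D]
3: W B4 → L0 miss [D]
4: R B4 → L0 hit [D]
5: W B0 → L0 miss wb→B4 [D]
6: R B0 → L0 hit [D]
7: W B3 → L3 hit [D]
8: W B2 → L2 hit [D]
9: W B6 → L2 miss wb→B2 [D]
10: W B6 → L2 hit [D]
11: W B7 → L3 miss wb→B3 [D]
12: R B6 → L2 hit [D]
13: R B6 → L2 hit [D]
14: R B3 → L3 miss wb→B7 [-]
15: R B1 → L1 miss wb→B5 [-]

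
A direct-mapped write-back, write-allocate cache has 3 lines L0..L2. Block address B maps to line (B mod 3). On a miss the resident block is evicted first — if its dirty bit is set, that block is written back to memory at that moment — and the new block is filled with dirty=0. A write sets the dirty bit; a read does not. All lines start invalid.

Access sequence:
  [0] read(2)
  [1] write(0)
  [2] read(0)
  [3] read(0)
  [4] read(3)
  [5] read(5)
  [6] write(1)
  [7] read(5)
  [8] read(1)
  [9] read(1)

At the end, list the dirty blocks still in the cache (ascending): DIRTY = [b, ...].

0: R B2 → L2 miss [-]
1: W B0 → L0 miss [D]
2: R B0 → L0 hit [D]
3: R B0 → L0 hit [D]
4: R B3 → L0 miss wb→B0 [-]
5: R B5 → L2 miss [-]
6: W B1 → L1 miss [D]
7: R B5 → L2 hit [-]
8: R B1 → L1 hit [D]
9: R B1 → L1 hit [D]

DIRTY = [1]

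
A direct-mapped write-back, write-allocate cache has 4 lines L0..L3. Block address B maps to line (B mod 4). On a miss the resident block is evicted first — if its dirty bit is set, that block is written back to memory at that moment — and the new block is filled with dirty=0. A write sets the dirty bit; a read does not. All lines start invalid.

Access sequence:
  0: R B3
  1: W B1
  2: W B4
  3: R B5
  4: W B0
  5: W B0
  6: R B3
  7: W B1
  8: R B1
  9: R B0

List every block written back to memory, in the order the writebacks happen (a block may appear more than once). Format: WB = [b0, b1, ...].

WB = [1, 4]

0: R B3 -> L3 miss  d=-]
1: W B1 -> L1 miss  d=D]
2: W B4 -> L0 miss  d=D]
3: R B5 -> L1 miss wb->B1  d=-]
4: W B0 -> L0 miss wb->B4  d=D]
5: W B0 -> L0 hit  d=D]
6: R B3 -> L3 hit  d=-]
7: W B1 -> L1 miss  d=D]
8: R B1 -> L1 hit  d=D]
9: R B0 -> L0 hit  d=D]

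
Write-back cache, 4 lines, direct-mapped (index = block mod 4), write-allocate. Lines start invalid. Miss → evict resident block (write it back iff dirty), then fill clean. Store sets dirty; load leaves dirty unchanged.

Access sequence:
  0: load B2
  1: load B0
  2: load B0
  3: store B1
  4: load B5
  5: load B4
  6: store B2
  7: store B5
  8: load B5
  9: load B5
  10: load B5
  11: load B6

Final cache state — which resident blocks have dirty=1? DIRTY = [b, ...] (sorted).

0: R B2 -> L2 miss  d=-]
1: R B0 -> L0 miss  d=-]
2: R B0 -> L0 hit  d=-]
3: W B1 -> L1 miss  d=D]
4: R B5 -> L1 miss wb->B1  d=-]
5: R B4 -> L0 miss  d=-]
6: W B2 -> L2 hit  d=D]
7: W B5 -> L1 hit  d=D]
8: R B5 -> L1 hit  d=D]
9: R B5 -> L1 hit  d=D]
10: R B5 -> L1 hit  d=D]
11: R B6 -> L2 miss wb->B2  d=-]

DIRTY = [5]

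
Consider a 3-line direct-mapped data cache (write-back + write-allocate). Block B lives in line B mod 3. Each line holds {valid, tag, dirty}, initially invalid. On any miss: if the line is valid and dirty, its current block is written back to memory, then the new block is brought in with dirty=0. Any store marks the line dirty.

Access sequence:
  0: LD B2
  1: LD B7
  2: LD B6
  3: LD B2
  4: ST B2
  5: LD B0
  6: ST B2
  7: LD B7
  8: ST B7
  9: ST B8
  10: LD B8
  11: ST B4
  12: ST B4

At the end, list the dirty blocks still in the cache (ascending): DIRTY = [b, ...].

  0 | R B2 → L2 miss [-]
  1 | R B7 → L1 miss [-]
  2 | R B6 → L0 miss [-]
  3 | R B2 → L2 hit [-]
  4 | W B2 → L2 hit [D]
  5 | R B0 → L0 miss [-]
  6 | W B2 → L2 hit [D]
  7 | R B7 → L1 hit [-]
  8 | W B7 → L1 hit [D]
  9 | W B8 → L2 miss wb→B2 [D]
  10 | R B8 → L2 hit [D]
  11 | W B4 → L1 miss wb→B7 [D]
  12 | W B4 → L1 hit [D]

DIRTY = [4, 8]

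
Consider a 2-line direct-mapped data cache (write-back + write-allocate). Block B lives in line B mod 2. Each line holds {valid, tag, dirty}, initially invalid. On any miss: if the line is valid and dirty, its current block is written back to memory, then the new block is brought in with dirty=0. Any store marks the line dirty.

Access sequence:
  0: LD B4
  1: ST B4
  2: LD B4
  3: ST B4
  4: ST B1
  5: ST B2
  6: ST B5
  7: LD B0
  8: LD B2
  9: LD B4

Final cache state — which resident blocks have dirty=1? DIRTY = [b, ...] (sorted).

DIRTY = [5]

0: R B4 → L0 miss [-]
1: W B4 → L0 hit [D]
2: R B4 → L0 hit [D]
3: W B4 → L0 hit [D]
4: W B1 → L1 miss [D]
5: W B2 → L0 miss wb→B4 [D]
6: W B5 → L1 miss wb→B1 [D]
7: R B0 → L0 miss wb→B2 [-]
8: R B2 → L0 miss [-]
9: R B4 → L0 miss [-]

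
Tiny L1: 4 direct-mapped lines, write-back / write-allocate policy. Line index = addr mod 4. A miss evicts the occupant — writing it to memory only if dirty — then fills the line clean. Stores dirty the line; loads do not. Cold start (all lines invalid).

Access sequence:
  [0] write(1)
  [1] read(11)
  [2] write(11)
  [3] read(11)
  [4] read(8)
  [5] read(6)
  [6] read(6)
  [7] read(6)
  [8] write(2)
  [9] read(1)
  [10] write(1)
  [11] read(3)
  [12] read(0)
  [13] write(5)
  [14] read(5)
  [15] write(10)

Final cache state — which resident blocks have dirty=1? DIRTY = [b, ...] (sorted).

  0 | W B1 → L1 miss [D]
  1 | R B11 → L3 miss [-]
  2 | W B11 → L3 hit [D]
  3 | R B11 → L3 hit [D]
  4 | R B8 → L0 miss [-]
  5 | R B6 → L2 miss [-]
  6 | R B6 → L2 hit [-]
  7 | R B6 → L2 hit [-]
  8 | W B2 → L2 miss [D]
  9 | R B1 → L1 hit [D]
  10 | W B1 → L1 hit [D]
  11 | R B3 → L3 miss wb→B11 [-]
  12 | R B0 → L0 miss [-]
  13 | W B5 → L1 miss wb→B1 [D]
  14 | R B5 → L1 hit [D]
  15 | W B10 → L2 miss wb→B2 [D]

DIRTY = [5, 10]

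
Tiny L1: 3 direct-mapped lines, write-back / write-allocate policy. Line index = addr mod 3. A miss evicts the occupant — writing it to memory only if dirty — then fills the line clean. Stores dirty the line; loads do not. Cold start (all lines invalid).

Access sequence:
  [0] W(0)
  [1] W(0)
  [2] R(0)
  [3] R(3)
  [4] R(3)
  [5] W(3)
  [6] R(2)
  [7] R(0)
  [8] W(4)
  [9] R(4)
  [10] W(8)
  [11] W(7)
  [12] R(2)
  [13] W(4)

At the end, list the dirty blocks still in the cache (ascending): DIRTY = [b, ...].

0: W B0 -> L0 miss  d=D]
1: W B0 -> L0 hit  d=D]
2: R B0 -> L0 hit  d=D]
3: R B3 -> L0 miss wb->B0  d=-]
4: R B3 -> L0 hit  d=-]
5: W B3 -> L0 hit  d=D]
6: R B2 -> L2 miss  d=-]
7: R B0 -> L0 miss wb->B3  d=-]
8: W B4 -> L1 miss  d=D]
9: R B4 -> L1 hit  d=D]
10: W B8 -> L2 miss  d=D]
11: W B7 -> L1 miss wb->B4  d=D]
12: R B2 -> L2 miss wb->B8  d=-]
13: W B4 -> L1 miss wb->B7  d=D]

DIRTY = [4]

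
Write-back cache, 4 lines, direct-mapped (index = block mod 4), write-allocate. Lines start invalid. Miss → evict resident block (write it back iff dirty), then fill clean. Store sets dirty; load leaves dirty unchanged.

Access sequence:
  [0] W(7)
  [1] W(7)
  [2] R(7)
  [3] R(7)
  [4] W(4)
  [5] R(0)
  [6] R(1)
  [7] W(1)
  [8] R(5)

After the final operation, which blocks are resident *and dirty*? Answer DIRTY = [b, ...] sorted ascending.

DIRTY = [7]

0: W B7 → L3 miss [D]
1: W B7 → L3 hit [D]
2: R B7 → L3 hit [D]
3: R B7 → L3 hit [D]
4: W B4 → L0 miss [D]
5: R B0 → L0 miss wb→B4 [-]
6: R B1 → L1 miss [-]
7: W B1 → L1 hit [D]
8: R B5 → L1 miss wb→B1 [-]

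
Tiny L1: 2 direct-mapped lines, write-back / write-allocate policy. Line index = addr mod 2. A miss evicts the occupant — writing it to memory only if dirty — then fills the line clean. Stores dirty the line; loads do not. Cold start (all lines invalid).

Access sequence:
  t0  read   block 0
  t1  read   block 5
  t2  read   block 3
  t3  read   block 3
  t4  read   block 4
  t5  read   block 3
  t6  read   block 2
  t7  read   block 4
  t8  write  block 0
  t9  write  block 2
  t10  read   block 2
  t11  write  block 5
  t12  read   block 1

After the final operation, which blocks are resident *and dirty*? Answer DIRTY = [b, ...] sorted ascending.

DIRTY = [2]

  0 | R B0 → L0 miss [-]
  1 | R B5 → L1 miss [-]
  2 | R B3 → L1 miss [-]
  3 | R B3 → L1 hit [-]
  4 | R B4 → L0 miss [-]
  5 | R B3 → L1 hit [-]
  6 | R B2 → L0 miss [-]
  7 | R B4 → L0 miss [-]
  8 | W B0 → L0 miss [D]
  9 | W B2 → L0 miss wb→B0 [D]
  10 | R B2 → L0 hit [D]
  11 | W B5 → L1 miss [D]
  12 | R B1 → L1 miss wb→B5 [-]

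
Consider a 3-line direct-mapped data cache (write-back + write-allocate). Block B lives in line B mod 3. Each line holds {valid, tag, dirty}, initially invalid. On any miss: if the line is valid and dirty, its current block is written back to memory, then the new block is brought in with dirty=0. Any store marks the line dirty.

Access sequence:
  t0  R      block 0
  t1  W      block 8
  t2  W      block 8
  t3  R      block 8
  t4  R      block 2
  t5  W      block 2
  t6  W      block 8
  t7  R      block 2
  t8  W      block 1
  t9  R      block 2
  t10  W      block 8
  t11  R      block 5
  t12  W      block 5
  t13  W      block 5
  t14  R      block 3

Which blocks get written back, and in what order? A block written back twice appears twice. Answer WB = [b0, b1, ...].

WB = [8, 2, 8, 8]

0: R B0 → L0 miss [-]
1: W B8 → L2 miss [D]
2: W B8 → L2 hit [D]
3: R B8 → L2 hit [D]
4: R B2 → L2 miss wb→B8 [-]
5: W B2 → L2 hit [D]
6: W B8 → L2 miss wb→B2 [D]
7: R B2 → L2 miss wb→B8 [-]
8: W B1 → L1 miss [D]
9: R B2 → L2 hit [-]
10: W B8 → L2 miss [D]
11: R B5 → L2 miss wb→B8 [-]
12: W B5 → L2 hit [D]
13: W B5 → L2 hit [D]
14: R B3 → L0 miss [-]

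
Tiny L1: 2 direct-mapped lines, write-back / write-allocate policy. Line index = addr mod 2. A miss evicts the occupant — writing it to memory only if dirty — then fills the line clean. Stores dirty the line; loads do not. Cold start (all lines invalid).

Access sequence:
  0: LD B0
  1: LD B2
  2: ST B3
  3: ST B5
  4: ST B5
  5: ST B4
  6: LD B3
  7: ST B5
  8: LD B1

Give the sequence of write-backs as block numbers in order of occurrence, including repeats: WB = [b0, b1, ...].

0: R B0 -> L0 miss  d=-]
1: R B2 -> L0 miss  d=-]
2: W B3 -> L1 miss  d=D]
3: W B5 -> L1 miss wb->B3  d=D]
4: W B5 -> L1 hit  d=D]
5: W B4 -> L0 miss  d=D]
6: R B3 -> L1 miss wb->B5  d=-]
7: W B5 -> L1 miss  d=D]
8: R B1 -> L1 miss wb->B5  d=-]

WB = [3, 5, 5]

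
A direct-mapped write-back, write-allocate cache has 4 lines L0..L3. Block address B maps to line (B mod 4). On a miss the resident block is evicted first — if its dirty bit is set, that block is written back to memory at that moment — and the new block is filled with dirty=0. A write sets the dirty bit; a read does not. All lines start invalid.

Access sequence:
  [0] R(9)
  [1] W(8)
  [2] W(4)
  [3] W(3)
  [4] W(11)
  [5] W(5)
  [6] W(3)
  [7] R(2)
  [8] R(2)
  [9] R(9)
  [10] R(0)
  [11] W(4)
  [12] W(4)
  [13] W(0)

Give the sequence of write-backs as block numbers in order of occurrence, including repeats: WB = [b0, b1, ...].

WB = [8, 3, 11, 5, 4, 4]

  0 | R B9 → L1 miss [-]
  1 | W B8 → L0 miss [D]
  2 | W B4 → L0 miss wb→B8 [D]
  3 | W B3 → L3 miss [D]
  4 | W B11 → L3 miss wb→B3 [D]
  5 | W B5 → L1 miss [D]
  6 | W B3 → L3 miss wb→B11 [D]
  7 | R B2 → L2 miss [-]
  8 | R B2 → L2 hit [-]
  9 | R B9 → L1 miss wb→B5 [-]
  10 | R B0 → L0 miss wb→B4 [-]
  11 | W B4 → L0 miss [D]
  12 | W B4 → L0 hit [D]
  13 | W B0 → L0 miss wb→B4 [D]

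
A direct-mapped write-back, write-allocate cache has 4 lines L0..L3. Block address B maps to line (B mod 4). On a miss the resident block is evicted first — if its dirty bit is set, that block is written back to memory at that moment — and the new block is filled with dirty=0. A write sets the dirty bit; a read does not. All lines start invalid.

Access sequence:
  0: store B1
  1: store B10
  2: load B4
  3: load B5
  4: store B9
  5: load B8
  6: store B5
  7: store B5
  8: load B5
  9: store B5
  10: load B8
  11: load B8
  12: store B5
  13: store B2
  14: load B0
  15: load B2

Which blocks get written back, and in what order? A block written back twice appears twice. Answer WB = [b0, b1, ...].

  0 | W B1 → L1 miss [D]
  1 | W B10 → L2 miss [D]
  2 | R B4 → L0 miss [-]
  3 | R B5 → L1 miss wb→B1 [-]
  4 | W B9 → L1 miss [D]
  5 | R B8 → L0 miss [-]
  6 | W B5 → L1 miss wb→B9 [D]
  7 | W B5 → L1 hit [D]
  8 | R B5 → L1 hit [D]
  9 | W B5 → L1 hit [D]
  10 | R B8 → L0 hit [-]
  11 | R B8 → L0 hit [-]
  12 | W B5 → L1 hit [D]
  13 | W B2 → L2 miss wb→B10 [D]
  14 | R B0 → L0 miss [-]
  15 | R B2 → L2 hit [D]

WB = [1, 9, 10]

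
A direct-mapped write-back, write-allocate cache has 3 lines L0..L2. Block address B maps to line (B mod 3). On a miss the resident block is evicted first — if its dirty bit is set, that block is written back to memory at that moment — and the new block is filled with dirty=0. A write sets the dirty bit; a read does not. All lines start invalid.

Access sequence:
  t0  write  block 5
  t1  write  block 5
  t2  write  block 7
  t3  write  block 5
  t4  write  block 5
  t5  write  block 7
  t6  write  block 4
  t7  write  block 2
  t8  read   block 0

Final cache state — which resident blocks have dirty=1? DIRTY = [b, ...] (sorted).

0: W B5 -> L2 miss  d=D]
1: W B5 -> L2 hit  d=D]
2: W B7 -> L1 miss  d=D]
3: W B5 -> L2 hit  d=D]
4: W B5 -> L2 hit  d=D]
5: W B7 -> L1 hit  d=D]
6: W B4 -> L1 miss wb->B7  d=D]
7: W B2 -> L2 miss wb->B5  d=D]
8: R B0 -> L0 miss  d=-]

DIRTY = [2, 4]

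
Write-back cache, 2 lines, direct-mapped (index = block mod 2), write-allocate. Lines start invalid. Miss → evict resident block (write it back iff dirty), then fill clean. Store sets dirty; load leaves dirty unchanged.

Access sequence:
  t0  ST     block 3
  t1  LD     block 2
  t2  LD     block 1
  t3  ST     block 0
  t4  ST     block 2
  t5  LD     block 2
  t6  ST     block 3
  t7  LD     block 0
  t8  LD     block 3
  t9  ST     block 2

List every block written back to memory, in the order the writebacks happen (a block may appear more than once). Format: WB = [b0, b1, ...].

WB = [3, 0, 2]

  0 | W B3 → L1 miss [D]
  1 | R B2 → L0 miss [-]
  2 | R B1 → L1 miss wb→B3 [-]
  3 | W B0 → L0 miss [D]
  4 | W B2 → L0 miss wb→B0 [D]
  5 | R B2 → L0 hit [D]
  6 | W B3 → L1 miss [D]
  7 | R B0 → L0 miss wb→B2 [-]
  8 | R B3 → L1 hit [D]
  9 | W B2 → L0 miss [D]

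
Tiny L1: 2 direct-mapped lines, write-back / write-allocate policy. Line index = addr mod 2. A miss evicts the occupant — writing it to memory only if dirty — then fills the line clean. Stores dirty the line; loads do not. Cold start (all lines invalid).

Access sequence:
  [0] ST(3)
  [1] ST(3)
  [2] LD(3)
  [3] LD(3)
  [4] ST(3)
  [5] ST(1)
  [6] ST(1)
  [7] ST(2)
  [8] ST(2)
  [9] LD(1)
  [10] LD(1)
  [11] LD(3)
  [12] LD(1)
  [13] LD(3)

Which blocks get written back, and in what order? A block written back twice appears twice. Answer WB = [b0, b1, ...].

WB = [3, 1]

  0 | W B3 → L1 miss [D]
  1 | W B3 → L1 hit [D]
  2 | R B3 → L1 hit [D]
  3 | R B3 → L1 hit [D]
  4 | W B3 → L1 hit [D]
  5 | W B1 → L1 miss wb→B3 [D]
  6 | W B1 → L1 hit [D]
  7 | W B2 → L0 miss [D]
  8 | W B2 → L0 hit [D]
  9 | R B1 → L1 hit [D]
  10 | R B1 → L1 hit [D]
  11 | R B3 → L1 miss wb→B1 [-]
  12 | R B1 → L1 miss [-]
  13 | R B3 → L1 miss [-]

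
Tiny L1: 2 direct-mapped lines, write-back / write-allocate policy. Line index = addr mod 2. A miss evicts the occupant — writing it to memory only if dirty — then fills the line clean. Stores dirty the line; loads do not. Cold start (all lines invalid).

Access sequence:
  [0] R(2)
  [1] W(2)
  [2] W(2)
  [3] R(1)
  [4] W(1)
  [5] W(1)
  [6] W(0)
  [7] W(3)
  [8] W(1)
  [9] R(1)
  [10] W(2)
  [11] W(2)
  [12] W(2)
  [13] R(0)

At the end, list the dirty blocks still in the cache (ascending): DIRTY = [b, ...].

DIRTY = [1]

  0 | R B2 → L0 miss [-]
  1 | W B2 → L0 hit [D]
  2 | W B2 → L0 hit [D]
  3 | R B1 → L1 miss [-]
  4 | W B1 → L1 hit [D]
  5 | W B1 → L1 hit [D]
  6 | W B0 → L0 miss wb→B2 [D]
  7 | W B3 → L1 miss wb→B1 [D]
  8 | W B1 → L1 miss wb→B3 [D]
  9 | R B1 → L1 hit [D]
  10 | W B2 → L0 miss wb→B0 [D]
  11 | W B2 → L0 hit [D]
  12 | W B2 → L0 hit [D]
  13 | R B0 → L0 miss wb→B2 [-]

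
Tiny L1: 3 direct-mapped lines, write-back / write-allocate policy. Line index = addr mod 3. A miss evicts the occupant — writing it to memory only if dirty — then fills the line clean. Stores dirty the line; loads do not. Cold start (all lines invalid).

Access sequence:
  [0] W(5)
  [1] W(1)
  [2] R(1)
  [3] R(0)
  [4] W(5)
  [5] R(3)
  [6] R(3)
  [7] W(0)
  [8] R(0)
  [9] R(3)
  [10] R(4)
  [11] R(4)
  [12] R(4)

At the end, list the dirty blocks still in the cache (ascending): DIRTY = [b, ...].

DIRTY = [5]

0: W B5 -> L2 miss  d=D]
1: W B1 -> L1 miss  d=D]
2: R B1 -> L1 hit  d=D]
3: R B0 -> L0 miss  d=-]
4: W B5 -> L2 hit  d=D]
5: R B3 -> L0 miss  d=-]
6: R B3 -> L0 hit  d=-]
7: W B0 -> L0 miss  d=D]
8: R B0 -> L0 hit  d=D]
9: R B3 -> L0 miss wb->B0  d=-]
10: R B4 -> L1 miss wb->B1  d=-]
11: R B4 -> L1 hit  d=-]
12: R B4 -> L1 hit  d=-]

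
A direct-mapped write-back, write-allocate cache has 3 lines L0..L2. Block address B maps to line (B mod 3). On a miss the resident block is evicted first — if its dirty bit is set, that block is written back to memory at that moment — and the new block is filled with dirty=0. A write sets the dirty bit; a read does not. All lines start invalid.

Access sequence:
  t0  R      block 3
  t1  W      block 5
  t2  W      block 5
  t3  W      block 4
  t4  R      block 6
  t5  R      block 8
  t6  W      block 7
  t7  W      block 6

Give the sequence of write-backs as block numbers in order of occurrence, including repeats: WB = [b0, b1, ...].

WB = [5, 4]

0: R B3 -> L0 miss  d=-]
1: W B5 -> L2 miss  d=D]
2: W B5 -> L2 hit  d=D]
3: W B4 -> L1 miss  d=D]
4: R B6 -> L0 miss  d=-]
5: R B8 -> L2 miss wb->B5  d=-]
6: W B7 -> L1 miss wb->B4  d=D]
7: W B6 -> L0 hit  d=D]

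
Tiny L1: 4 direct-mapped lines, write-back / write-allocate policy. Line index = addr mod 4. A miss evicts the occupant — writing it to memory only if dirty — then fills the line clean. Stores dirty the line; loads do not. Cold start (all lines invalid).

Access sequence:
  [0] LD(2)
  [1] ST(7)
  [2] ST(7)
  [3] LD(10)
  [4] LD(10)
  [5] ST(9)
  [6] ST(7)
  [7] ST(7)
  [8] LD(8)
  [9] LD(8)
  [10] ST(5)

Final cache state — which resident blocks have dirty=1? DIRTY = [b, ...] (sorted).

DIRTY = [5, 7]

0: R B2 -> L2 miss  d=-]
1: W B7 -> L3 miss  d=D]
2: W B7 -> L3 hit  d=D]
3: R B10 -> L2 miss  d=-]
4: R B10 -> L2 hit  d=-]
5: W B9 -> L1 miss  d=D]
6: W B7 -> L3 hit  d=D]
7: W B7 -> L3 hit  d=D]
8: R B8 -> L0 miss  d=-]
9: R B8 -> L0 hit  d=-]
10: W B5 -> L1 miss wb->B9  d=D]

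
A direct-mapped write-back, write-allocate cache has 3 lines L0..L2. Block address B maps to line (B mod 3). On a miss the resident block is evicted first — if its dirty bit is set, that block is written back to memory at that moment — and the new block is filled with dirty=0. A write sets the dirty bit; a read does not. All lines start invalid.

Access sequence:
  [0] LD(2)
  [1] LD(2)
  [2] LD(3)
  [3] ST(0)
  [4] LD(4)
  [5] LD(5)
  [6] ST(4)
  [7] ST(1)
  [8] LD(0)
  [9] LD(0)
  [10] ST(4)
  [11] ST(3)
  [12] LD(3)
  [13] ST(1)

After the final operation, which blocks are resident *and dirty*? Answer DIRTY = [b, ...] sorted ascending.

DIRTY = [1, 3]

0: R B2 → L2 miss [-]
1: R B2 → L2 hit [-]
2: R B3 → L0 miss [-]
3: W B0 → L0 miss [D]
4: R B4 → L1 miss [-]
5: R B5 → L2 miss [-]
6: W B4 → L1 hit [D]
7: W B1 → L1 miss wb→B4 [D]
8: R B0 → L0 hit [D]
9: R B0 → L0 hit [D]
10: W B4 → L1 miss wb→B1 [D]
11: W B3 → L0 miss wb→B0 [D]
12: R B3 → L0 hit [D]
13: W B1 → L1 miss wb→B4 [D]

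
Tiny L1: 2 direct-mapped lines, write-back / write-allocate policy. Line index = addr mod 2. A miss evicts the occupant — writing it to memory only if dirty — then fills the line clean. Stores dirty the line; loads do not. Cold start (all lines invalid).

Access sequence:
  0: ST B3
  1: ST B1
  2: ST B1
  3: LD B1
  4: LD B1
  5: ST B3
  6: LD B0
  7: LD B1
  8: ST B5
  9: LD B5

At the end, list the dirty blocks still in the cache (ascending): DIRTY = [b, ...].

0: W B3 -> L1 miss  d=D]
1: W B1 -> L1 miss wb->B3  d=D]
2: W B1 -> L1 hit  d=D]
3: R B1 -> L1 hit  d=D]
4: R B1 -> L1 hit  d=D]
5: W B3 -> L1 miss wb->B1  d=D]
6: R B0 -> L0 miss  d=-]
7: R B1 -> L1 miss wb->B3  d=-]
8: W B5 -> L1 miss  d=D]
9: R B5 -> L1 hit  d=D]

DIRTY = [5]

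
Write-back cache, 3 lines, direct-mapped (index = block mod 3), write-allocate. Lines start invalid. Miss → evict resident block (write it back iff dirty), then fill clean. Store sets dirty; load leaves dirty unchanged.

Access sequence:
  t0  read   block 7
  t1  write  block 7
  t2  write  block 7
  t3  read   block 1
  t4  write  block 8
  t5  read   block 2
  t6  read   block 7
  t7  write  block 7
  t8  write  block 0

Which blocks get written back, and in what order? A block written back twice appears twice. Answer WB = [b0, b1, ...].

WB = [7, 8]

  0 | R B7 → L1 miss [-]
  1 | W B7 → L1 hit [D]
  2 | W B7 → L1 hit [D]
  3 | R B1 → L1 miss wb→B7 [-]
  4 | W B8 → L2 miss [D]
  5 | R B2 → L2 miss wb→B8 [-]
  6 | R B7 → L1 miss [-]
  7 | W B7 → L1 hit [D]
  8 | W B0 → L0 miss [D]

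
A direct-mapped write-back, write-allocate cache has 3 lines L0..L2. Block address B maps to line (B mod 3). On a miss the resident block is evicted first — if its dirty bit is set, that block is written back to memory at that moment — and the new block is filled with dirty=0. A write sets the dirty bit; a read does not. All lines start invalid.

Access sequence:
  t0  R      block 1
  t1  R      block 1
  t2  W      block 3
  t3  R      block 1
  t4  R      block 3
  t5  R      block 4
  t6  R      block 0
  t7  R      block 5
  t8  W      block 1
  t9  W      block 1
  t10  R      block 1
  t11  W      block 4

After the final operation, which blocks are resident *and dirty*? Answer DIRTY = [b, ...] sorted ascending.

DIRTY = [4]

0: R B1 → L1 miss [-]
1: R B1 → L1 hit [-]
2: W B3 → L0 miss [D]
3: R B1 → L1 hit [-]
4: R B3 → L0 hit [D]
5: R B4 → L1 miss [-]
6: R B0 → L0 miss wb→B3 [-]
7: R B5 → L2 miss [-]
8: W B1 → L1 miss [D]
9: W B1 → L1 hit [D]
10: R B1 → L1 hit [D]
11: W B4 → L1 miss wb→B1 [D]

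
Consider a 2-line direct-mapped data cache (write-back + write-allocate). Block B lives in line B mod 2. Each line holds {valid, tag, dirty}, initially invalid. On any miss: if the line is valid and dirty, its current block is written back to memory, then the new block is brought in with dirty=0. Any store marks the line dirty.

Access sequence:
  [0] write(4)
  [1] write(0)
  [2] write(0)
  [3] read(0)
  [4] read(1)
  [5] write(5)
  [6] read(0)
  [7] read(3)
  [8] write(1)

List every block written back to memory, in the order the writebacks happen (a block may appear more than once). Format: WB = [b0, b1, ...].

0: W B4 → L0 miss [D]
1: W B0 → L0 miss wb→B4 [D]
2: W B0 → L0 hit [D]
3: R B0 → L0 hit [D]
4: R B1 → L1 miss [-]
5: W B5 → L1 miss [D]
6: R B0 → L0 hit [D]
7: R B3 → L1 miss wb→B5 [-]
8: W B1 → L1 miss [D]

WB = [4, 5]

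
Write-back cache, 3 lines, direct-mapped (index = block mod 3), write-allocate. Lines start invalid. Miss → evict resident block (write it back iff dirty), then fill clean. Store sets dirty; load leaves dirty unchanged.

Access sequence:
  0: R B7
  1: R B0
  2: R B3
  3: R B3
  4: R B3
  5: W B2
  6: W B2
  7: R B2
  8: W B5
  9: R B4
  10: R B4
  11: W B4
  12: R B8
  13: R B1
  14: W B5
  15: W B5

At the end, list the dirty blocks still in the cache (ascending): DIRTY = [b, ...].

DIRTY = [5]

0: R B7 → L1 miss [-]
1: R B0 → L0 miss [-]
2: R B3 → L0 miss [-]
3: R B3 → L0 hit [-]
4: R B3 → L0 hit [-]
5: W B2 → L2 miss [D]
6: W B2 → L2 hit [D]
7: R B2 → L2 hit [D]
8: W B5 → L2 miss wb→B2 [D]
9: R B4 → L1 miss [-]
10: R B4 → L1 hit [-]
11: W B4 → L1 hit [D]
12: R B8 → L2 miss wb→B5 [-]
13: R B1 → L1 miss wb→B4 [-]
14: W B5 → L2 miss [D]
15: W B5 → L2 hit [D]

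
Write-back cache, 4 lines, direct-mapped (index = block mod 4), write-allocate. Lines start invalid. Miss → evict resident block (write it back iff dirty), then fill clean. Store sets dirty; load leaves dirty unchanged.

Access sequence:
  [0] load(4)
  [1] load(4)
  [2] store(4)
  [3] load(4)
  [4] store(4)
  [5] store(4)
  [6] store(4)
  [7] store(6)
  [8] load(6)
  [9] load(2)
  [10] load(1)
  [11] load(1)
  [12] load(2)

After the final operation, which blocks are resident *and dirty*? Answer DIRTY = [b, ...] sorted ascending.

DIRTY = [4]

0: R B4 -> L0 miss  d=-]
1: R B4 -> L0 hit  d=-]
2: W B4 -> L0 hit  d=D]
3: R B4 -> L0 hit  d=D]
4: W B4 -> L0 hit  d=D]
5: W B4 -> L0 hit  d=D]
6: W B4 -> L0 hit  d=D]
7: W B6 -> L2 miss  d=D]
8: R B6 -> L2 hit  d=D]
9: R B2 -> L2 miss wb->B6  d=-]
10: R B1 -> L1 miss  d=-]
11: R B1 -> L1 hit  d=-]
12: R B2 -> L2 hit  d=-]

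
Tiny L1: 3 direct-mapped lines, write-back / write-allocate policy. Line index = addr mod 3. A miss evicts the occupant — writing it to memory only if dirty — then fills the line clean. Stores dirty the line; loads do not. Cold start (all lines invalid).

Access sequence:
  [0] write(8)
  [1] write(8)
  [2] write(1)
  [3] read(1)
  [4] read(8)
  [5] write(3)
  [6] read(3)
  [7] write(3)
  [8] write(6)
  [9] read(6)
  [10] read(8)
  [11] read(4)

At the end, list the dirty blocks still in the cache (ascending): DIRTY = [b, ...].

DIRTY = [6, 8]

0: W B8 → L2 miss [D]
1: W B8 → L2 hit [D]
2: W B1 → L1 miss [D]
3: R B1 → L1 hit [D]
4: R B8 → L2 hit [D]
5: W B3 → L0 miss [D]
6: R B3 → L0 hit [D]
7: W B3 → L0 hit [D]
8: W B6 → L0 miss wb→B3 [D]
9: R B6 → L0 hit [D]
10: R B8 → L2 hit [D]
11: R B4 → L1 miss wb→B1 [-]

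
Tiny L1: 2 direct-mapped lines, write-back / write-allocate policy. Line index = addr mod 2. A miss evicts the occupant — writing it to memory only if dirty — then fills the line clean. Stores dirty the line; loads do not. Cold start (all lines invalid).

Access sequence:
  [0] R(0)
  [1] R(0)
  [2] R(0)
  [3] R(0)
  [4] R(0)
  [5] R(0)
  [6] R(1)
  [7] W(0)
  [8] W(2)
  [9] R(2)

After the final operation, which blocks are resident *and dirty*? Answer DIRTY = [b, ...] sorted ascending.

0: R B0 -> L0 miss  d=-]
1: R B0 -> L0 hit  d=-]
2: R B0 -> L0 hit  d=-]
3: R B0 -> L0 hit  d=-]
4: R B0 -> L0 hit  d=-]
5: R B0 -> L0 hit  d=-]
6: R B1 -> L1 miss  d=-]
7: W B0 -> L0 hit  d=D]
8: W B2 -> L0 miss wb->B0  d=D]
9: R B2 -> L0 hit  d=D]

DIRTY = [2]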